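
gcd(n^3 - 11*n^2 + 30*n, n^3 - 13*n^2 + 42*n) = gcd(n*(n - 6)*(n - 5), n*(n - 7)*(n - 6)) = n^2 - 6*n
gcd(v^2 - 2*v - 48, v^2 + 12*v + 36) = v + 6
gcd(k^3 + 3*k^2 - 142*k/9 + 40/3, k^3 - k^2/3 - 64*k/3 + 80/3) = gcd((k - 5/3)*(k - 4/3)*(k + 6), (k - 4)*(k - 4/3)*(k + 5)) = k - 4/3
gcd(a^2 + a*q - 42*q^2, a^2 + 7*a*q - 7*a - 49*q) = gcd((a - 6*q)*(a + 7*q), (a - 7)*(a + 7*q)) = a + 7*q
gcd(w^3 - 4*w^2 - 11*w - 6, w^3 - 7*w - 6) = w + 1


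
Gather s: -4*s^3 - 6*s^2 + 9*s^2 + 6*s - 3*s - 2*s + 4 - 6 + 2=-4*s^3 + 3*s^2 + s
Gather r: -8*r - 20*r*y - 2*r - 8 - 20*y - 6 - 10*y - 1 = r*(-20*y - 10) - 30*y - 15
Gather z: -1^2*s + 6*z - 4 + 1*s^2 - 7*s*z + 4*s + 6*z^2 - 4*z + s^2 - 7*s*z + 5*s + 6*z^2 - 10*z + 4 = 2*s^2 + 8*s + 12*z^2 + z*(-14*s - 8)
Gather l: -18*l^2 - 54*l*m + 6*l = -18*l^2 + l*(6 - 54*m)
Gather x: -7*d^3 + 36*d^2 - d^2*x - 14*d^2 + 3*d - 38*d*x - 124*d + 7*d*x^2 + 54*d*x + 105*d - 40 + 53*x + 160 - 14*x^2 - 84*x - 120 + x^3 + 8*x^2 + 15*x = -7*d^3 + 22*d^2 - 16*d + x^3 + x^2*(7*d - 6) + x*(-d^2 + 16*d - 16)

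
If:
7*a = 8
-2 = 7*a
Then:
No Solution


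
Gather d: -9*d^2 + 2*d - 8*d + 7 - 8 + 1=-9*d^2 - 6*d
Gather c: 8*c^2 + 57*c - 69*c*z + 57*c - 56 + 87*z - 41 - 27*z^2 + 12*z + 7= 8*c^2 + c*(114 - 69*z) - 27*z^2 + 99*z - 90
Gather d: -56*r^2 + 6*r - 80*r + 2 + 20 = -56*r^2 - 74*r + 22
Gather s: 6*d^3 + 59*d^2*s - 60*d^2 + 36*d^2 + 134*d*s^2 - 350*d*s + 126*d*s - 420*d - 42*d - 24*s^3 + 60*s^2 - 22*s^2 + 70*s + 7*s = 6*d^3 - 24*d^2 - 462*d - 24*s^3 + s^2*(134*d + 38) + s*(59*d^2 - 224*d + 77)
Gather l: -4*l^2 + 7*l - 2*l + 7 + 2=-4*l^2 + 5*l + 9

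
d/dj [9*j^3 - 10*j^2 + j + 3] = 27*j^2 - 20*j + 1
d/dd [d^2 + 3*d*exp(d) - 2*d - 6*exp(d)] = 3*d*exp(d) + 2*d - 3*exp(d) - 2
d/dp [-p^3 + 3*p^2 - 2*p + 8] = -3*p^2 + 6*p - 2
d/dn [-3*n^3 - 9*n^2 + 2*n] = -9*n^2 - 18*n + 2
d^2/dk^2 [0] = 0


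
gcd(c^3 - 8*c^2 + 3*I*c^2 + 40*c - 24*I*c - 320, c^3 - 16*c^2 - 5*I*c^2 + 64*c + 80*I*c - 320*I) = c^2 + c*(-8 - 5*I) + 40*I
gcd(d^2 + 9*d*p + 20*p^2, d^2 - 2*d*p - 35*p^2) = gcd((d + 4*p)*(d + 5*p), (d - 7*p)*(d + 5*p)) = d + 5*p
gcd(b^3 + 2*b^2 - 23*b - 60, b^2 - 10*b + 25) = b - 5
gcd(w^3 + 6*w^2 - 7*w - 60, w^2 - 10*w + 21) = w - 3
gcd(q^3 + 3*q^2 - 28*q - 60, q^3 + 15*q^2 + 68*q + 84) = q^2 + 8*q + 12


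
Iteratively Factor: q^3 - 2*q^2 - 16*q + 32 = (q + 4)*(q^2 - 6*q + 8) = (q - 2)*(q + 4)*(q - 4)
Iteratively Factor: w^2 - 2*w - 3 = (w - 3)*(w + 1)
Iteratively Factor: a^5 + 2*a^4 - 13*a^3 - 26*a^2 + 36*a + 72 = (a + 2)*(a^4 - 13*a^2 + 36) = (a - 3)*(a + 2)*(a^3 + 3*a^2 - 4*a - 12) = (a - 3)*(a + 2)*(a + 3)*(a^2 - 4) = (a - 3)*(a - 2)*(a + 2)*(a + 3)*(a + 2)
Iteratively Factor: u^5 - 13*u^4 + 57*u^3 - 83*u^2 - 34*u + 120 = (u - 4)*(u^4 - 9*u^3 + 21*u^2 + u - 30) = (u - 4)*(u + 1)*(u^3 - 10*u^2 + 31*u - 30) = (u - 5)*(u - 4)*(u + 1)*(u^2 - 5*u + 6) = (u - 5)*(u - 4)*(u - 2)*(u + 1)*(u - 3)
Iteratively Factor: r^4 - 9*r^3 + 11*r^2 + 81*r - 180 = (r - 4)*(r^3 - 5*r^2 - 9*r + 45) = (r - 4)*(r + 3)*(r^2 - 8*r + 15) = (r - 5)*(r - 4)*(r + 3)*(r - 3)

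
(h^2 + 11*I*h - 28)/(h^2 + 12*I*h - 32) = (h + 7*I)/(h + 8*I)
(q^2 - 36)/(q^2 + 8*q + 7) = (q^2 - 36)/(q^2 + 8*q + 7)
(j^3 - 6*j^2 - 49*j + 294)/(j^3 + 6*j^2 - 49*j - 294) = (j - 6)/(j + 6)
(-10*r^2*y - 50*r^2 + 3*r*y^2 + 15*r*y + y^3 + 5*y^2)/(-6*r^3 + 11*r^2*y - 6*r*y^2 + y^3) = (5*r*y + 25*r + y^2 + 5*y)/(3*r^2 - 4*r*y + y^2)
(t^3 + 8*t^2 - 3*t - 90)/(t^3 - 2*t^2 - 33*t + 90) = (t + 5)/(t - 5)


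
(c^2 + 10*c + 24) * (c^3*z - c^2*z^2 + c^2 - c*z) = c^5*z - c^4*z^2 + 10*c^4*z + c^4 - 10*c^3*z^2 + 23*c^3*z + 10*c^3 - 24*c^2*z^2 - 10*c^2*z + 24*c^2 - 24*c*z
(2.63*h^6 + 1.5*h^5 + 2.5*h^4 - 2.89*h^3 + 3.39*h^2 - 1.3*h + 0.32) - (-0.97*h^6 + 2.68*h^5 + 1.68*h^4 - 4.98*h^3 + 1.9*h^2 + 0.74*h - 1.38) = 3.6*h^6 - 1.18*h^5 + 0.82*h^4 + 2.09*h^3 + 1.49*h^2 - 2.04*h + 1.7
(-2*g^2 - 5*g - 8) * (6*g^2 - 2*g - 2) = -12*g^4 - 26*g^3 - 34*g^2 + 26*g + 16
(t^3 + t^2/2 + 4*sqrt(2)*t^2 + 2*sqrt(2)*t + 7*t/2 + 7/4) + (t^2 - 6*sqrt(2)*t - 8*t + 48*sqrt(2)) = t^3 + 3*t^2/2 + 4*sqrt(2)*t^2 - 4*sqrt(2)*t - 9*t/2 + 7/4 + 48*sqrt(2)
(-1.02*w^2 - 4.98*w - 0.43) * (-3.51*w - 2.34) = 3.5802*w^3 + 19.8666*w^2 + 13.1625*w + 1.0062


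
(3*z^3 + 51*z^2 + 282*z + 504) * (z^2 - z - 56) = 3*z^5 + 48*z^4 + 63*z^3 - 2634*z^2 - 16296*z - 28224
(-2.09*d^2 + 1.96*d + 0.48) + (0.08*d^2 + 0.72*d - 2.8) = -2.01*d^2 + 2.68*d - 2.32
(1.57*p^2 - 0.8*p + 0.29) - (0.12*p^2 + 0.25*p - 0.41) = 1.45*p^2 - 1.05*p + 0.7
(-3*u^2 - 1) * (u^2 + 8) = -3*u^4 - 25*u^2 - 8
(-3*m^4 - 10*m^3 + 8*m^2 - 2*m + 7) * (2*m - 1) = -6*m^5 - 17*m^4 + 26*m^3 - 12*m^2 + 16*m - 7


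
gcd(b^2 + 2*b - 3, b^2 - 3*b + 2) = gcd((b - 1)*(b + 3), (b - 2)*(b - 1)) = b - 1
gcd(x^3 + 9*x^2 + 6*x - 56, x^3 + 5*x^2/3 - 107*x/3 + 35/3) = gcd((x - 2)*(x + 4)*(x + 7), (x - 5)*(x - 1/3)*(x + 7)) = x + 7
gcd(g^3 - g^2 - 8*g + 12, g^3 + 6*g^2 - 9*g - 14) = g - 2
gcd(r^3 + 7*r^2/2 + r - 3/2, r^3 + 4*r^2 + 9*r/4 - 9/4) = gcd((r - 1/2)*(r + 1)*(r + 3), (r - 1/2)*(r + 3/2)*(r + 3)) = r^2 + 5*r/2 - 3/2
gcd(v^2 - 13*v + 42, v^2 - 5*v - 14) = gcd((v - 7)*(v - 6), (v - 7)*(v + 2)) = v - 7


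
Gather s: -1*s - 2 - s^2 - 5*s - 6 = -s^2 - 6*s - 8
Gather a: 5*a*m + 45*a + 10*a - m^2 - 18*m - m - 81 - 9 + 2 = a*(5*m + 55) - m^2 - 19*m - 88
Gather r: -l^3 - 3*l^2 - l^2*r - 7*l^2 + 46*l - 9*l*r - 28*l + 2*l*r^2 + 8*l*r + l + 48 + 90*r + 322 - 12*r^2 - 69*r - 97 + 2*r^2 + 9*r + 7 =-l^3 - 10*l^2 + 19*l + r^2*(2*l - 10) + r*(-l^2 - l + 30) + 280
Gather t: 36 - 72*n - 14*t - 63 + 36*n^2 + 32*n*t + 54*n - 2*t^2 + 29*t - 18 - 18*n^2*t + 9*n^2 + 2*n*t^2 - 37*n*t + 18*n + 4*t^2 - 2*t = 45*n^2 + t^2*(2*n + 2) + t*(-18*n^2 - 5*n + 13) - 45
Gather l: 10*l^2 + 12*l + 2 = 10*l^2 + 12*l + 2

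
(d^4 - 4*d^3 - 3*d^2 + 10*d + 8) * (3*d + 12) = 3*d^5 - 57*d^3 - 6*d^2 + 144*d + 96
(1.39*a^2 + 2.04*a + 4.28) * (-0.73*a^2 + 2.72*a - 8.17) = -1.0147*a^4 + 2.2916*a^3 - 8.9319*a^2 - 5.0252*a - 34.9676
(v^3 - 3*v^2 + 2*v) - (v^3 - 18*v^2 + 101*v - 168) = 15*v^2 - 99*v + 168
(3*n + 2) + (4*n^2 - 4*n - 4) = 4*n^2 - n - 2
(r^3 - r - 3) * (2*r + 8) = 2*r^4 + 8*r^3 - 2*r^2 - 14*r - 24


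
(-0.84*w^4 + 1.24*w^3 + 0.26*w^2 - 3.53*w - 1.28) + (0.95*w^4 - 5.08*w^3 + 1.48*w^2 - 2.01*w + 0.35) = 0.11*w^4 - 3.84*w^3 + 1.74*w^2 - 5.54*w - 0.93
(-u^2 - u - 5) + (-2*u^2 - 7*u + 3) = -3*u^2 - 8*u - 2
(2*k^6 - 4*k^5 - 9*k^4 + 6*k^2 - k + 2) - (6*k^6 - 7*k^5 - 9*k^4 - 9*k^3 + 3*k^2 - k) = -4*k^6 + 3*k^5 + 9*k^3 + 3*k^2 + 2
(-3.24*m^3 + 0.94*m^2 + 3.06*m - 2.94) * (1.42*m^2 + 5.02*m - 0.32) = -4.6008*m^5 - 14.93*m^4 + 10.1008*m^3 + 10.8856*m^2 - 15.738*m + 0.9408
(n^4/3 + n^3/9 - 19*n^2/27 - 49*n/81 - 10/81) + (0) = n^4/3 + n^3/9 - 19*n^2/27 - 49*n/81 - 10/81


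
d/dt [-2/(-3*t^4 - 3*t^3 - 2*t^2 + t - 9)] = 2*(-12*t^3 - 9*t^2 - 4*t + 1)/(3*t^4 + 3*t^3 + 2*t^2 - t + 9)^2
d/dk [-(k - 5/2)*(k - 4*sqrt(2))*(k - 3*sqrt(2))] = -3*k^2 + 5*k + 14*sqrt(2)*k - 35*sqrt(2)/2 - 24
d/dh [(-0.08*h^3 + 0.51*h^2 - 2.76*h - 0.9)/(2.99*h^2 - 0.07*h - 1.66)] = (-0.2392*h^4 + 0.0112000000000001*h^3 + 8.6151*h^2 + 3.6888*h + 4.5186)/(8.9401*h^4 - 0.4186*h^3 - 9.9219*h^2 + 0.2324*h + 2.7556)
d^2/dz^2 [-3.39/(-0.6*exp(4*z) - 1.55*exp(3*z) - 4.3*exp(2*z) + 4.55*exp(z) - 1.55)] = ((-32.544*exp(3*z) - 47.2905*exp(2*z) - 58.308*exp(z) + 15.4245)*(0.6*exp(4*z) + 1.55*exp(3*z) + 4.3*exp(2*z) - 4.55*exp(z) + 1.55) + 3.39*(2.4*exp(3*z) + 4.65*exp(2*z) + 8.6*exp(z) - 4.55)*(4.8*exp(3*z) + 9.3*exp(2*z) + 17.2*exp(z) - 9.1)*exp(z))*exp(z)/(0.6*exp(4*z) + 1.55*exp(3*z) + 4.3*exp(2*z) - 4.55*exp(z) + 1.55)^3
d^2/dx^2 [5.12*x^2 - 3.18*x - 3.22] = 10.2400000000000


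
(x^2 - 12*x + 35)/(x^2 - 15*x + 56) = (x - 5)/(x - 8)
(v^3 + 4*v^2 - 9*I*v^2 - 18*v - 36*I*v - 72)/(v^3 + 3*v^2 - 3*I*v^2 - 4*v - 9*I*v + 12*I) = (v - 6*I)/(v - 1)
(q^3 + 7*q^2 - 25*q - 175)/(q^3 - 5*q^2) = 1 + 12/q + 35/q^2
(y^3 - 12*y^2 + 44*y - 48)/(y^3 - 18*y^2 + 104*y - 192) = (y - 2)/(y - 8)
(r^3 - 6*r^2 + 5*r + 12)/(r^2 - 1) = (r^2 - 7*r + 12)/(r - 1)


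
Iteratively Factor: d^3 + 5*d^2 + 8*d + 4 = (d + 2)*(d^2 + 3*d + 2) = (d + 2)^2*(d + 1)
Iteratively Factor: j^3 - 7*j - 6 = (j - 3)*(j^2 + 3*j + 2) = (j - 3)*(j + 1)*(j + 2)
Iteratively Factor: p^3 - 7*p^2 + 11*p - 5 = (p - 5)*(p^2 - 2*p + 1) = (p - 5)*(p - 1)*(p - 1)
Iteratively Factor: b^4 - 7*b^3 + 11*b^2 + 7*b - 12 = (b - 1)*(b^3 - 6*b^2 + 5*b + 12) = (b - 4)*(b - 1)*(b^2 - 2*b - 3) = (b - 4)*(b - 1)*(b + 1)*(b - 3)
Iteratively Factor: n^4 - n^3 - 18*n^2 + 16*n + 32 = (n + 4)*(n^3 - 5*n^2 + 2*n + 8) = (n - 4)*(n + 4)*(n^2 - n - 2) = (n - 4)*(n - 2)*(n + 4)*(n + 1)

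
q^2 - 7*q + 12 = (q - 4)*(q - 3)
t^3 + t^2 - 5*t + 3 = (t - 1)^2*(t + 3)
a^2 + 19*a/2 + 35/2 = (a + 5/2)*(a + 7)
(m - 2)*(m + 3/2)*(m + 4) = m^3 + 7*m^2/2 - 5*m - 12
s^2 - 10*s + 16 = (s - 8)*(s - 2)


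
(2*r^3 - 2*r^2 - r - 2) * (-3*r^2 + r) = -6*r^5 + 8*r^4 + r^3 + 5*r^2 - 2*r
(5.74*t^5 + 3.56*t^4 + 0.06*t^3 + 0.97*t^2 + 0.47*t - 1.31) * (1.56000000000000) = 8.9544*t^5 + 5.5536*t^4 + 0.0936*t^3 + 1.5132*t^2 + 0.7332*t - 2.0436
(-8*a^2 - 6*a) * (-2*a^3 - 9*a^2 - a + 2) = 16*a^5 + 84*a^4 + 62*a^3 - 10*a^2 - 12*a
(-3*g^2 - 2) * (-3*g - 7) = 9*g^3 + 21*g^2 + 6*g + 14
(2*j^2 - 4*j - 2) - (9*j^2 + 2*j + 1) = -7*j^2 - 6*j - 3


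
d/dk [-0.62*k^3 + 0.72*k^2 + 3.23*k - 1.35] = -1.86*k^2 + 1.44*k + 3.23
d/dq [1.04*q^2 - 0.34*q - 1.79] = 2.08*q - 0.34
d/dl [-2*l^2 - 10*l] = -4*l - 10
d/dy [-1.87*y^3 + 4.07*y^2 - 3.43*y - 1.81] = -5.61*y^2 + 8.14*y - 3.43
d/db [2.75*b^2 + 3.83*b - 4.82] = 5.5*b + 3.83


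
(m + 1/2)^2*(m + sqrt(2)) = m^3 + m^2 + sqrt(2)*m^2 + m/4 + sqrt(2)*m + sqrt(2)/4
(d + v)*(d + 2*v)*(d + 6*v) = d^3 + 9*d^2*v + 20*d*v^2 + 12*v^3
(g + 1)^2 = g^2 + 2*g + 1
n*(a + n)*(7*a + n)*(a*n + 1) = 7*a^3*n^2 + 8*a^2*n^3 + 7*a^2*n + a*n^4 + 8*a*n^2 + n^3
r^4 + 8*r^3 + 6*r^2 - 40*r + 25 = (r - 1)^2*(r + 5)^2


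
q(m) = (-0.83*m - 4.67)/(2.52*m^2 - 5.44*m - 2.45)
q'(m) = (5.44 - 5.04*m)*(-0.83*m - 4.67)/(2.52*m^2 - 5.44*m - 2.45)^2 - 0.83/(2.52*m^2 - 5.44*m - 2.45)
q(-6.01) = 0.00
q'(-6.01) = -0.01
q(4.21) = -0.42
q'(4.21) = 0.30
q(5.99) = -0.17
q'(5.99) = 0.06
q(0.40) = 1.18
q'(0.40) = -0.76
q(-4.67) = -0.01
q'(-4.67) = -0.01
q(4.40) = -0.37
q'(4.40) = 0.24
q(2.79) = -3.51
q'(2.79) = 14.82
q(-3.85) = -0.03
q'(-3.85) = -0.03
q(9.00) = -0.08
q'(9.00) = 0.02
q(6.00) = -0.17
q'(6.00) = 0.06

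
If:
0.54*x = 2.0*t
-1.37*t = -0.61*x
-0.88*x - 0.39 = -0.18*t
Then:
No Solution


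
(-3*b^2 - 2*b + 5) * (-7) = 21*b^2 + 14*b - 35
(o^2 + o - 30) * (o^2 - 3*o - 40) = o^4 - 2*o^3 - 73*o^2 + 50*o + 1200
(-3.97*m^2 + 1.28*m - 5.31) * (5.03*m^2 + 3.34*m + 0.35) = -19.9691*m^4 - 6.8214*m^3 - 23.8236*m^2 - 17.2874*m - 1.8585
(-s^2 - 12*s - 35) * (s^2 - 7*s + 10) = -s^4 - 5*s^3 + 39*s^2 + 125*s - 350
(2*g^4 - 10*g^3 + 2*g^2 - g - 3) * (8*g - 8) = 16*g^5 - 96*g^4 + 96*g^3 - 24*g^2 - 16*g + 24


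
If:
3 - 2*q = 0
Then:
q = 3/2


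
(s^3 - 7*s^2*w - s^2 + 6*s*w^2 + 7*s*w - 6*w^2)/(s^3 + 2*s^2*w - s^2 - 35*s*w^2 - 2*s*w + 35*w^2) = (s^2 - 7*s*w + 6*w^2)/(s^2 + 2*s*w - 35*w^2)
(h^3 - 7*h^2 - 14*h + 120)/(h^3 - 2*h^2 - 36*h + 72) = (h^2 - h - 20)/(h^2 + 4*h - 12)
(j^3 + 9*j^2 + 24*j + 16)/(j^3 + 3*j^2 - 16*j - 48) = (j^2 + 5*j + 4)/(j^2 - j - 12)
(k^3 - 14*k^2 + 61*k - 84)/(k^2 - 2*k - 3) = (k^2 - 11*k + 28)/(k + 1)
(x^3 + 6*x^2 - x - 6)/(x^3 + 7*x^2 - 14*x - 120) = (x^2 - 1)/(x^2 + x - 20)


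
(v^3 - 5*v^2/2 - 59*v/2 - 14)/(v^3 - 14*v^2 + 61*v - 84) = (v^2 + 9*v/2 + 2)/(v^2 - 7*v + 12)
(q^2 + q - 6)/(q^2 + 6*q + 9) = (q - 2)/(q + 3)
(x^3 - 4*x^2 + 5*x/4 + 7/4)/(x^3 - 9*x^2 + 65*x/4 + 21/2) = (x - 1)/(x - 6)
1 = 1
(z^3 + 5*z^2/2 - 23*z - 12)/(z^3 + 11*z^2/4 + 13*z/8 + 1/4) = 4*(z^2 + 2*z - 24)/(4*z^2 + 9*z + 2)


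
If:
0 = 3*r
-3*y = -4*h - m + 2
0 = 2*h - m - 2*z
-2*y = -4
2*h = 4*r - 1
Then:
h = -1/2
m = 10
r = 0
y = 2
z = -11/2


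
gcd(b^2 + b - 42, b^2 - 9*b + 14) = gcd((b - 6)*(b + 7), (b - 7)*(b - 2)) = 1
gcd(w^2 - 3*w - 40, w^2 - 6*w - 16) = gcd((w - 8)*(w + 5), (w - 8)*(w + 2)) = w - 8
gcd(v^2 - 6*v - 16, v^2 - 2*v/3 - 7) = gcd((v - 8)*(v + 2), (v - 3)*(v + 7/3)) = 1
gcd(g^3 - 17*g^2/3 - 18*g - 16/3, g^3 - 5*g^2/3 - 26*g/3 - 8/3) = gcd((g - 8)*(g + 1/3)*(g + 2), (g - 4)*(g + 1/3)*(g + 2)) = g^2 + 7*g/3 + 2/3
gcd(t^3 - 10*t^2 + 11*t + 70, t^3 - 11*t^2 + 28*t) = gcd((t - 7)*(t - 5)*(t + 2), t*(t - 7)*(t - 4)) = t - 7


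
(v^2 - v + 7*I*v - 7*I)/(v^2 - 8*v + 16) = (v^2 - v + 7*I*v - 7*I)/(v^2 - 8*v + 16)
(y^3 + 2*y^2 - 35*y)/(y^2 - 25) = y*(y + 7)/(y + 5)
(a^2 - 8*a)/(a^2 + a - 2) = a*(a - 8)/(a^2 + a - 2)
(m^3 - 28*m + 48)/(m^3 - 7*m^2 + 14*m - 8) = (m + 6)/(m - 1)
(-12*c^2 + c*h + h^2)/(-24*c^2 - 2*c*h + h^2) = (3*c - h)/(6*c - h)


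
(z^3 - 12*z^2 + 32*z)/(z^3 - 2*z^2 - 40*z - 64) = z*(z - 4)/(z^2 + 6*z + 8)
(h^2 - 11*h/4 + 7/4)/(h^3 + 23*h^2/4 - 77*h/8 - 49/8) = 2*(h - 1)/(2*h^2 + 15*h + 7)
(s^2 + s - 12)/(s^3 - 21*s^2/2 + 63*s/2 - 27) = 2*(s + 4)/(2*s^2 - 15*s + 18)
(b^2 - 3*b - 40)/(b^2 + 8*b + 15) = (b - 8)/(b + 3)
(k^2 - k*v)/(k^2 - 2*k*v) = (k - v)/(k - 2*v)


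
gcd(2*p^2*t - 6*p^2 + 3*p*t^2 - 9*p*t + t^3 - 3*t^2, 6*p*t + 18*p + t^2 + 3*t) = 1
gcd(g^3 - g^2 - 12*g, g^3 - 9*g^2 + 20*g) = g^2 - 4*g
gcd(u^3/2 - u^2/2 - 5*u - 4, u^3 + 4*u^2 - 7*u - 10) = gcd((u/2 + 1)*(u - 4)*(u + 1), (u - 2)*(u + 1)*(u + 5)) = u + 1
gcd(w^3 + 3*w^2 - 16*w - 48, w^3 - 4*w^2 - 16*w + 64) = w^2 - 16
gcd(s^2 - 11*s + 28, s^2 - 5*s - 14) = s - 7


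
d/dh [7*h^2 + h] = 14*h + 1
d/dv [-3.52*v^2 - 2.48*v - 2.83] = -7.04*v - 2.48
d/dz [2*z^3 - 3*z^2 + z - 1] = 6*z^2 - 6*z + 1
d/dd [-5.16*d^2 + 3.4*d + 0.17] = 3.4 - 10.32*d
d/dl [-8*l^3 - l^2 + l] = -24*l^2 - 2*l + 1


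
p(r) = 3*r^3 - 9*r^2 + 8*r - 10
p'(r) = 9*r^2 - 18*r + 8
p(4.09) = 77.42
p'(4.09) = 84.93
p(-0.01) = -10.08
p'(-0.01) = 8.18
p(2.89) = 10.36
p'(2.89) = 31.15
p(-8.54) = -2603.21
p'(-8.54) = 818.10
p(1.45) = -8.18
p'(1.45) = 0.82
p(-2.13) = -96.86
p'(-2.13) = 87.17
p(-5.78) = -936.22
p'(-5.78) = 412.72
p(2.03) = -5.75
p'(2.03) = 8.55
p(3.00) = 14.00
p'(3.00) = 35.00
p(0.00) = -10.00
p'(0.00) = 8.00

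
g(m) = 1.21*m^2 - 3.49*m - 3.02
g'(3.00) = 3.77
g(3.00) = -2.60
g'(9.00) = 18.29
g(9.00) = 63.58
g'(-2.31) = -9.08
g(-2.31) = 11.50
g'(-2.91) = -10.53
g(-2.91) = 17.38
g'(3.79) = 5.68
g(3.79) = 1.13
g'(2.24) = 1.93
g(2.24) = -4.77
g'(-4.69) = -14.84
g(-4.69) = 39.96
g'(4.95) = 8.49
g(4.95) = 9.35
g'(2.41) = 2.34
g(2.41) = -4.40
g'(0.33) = -2.69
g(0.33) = -4.04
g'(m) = 2.42*m - 3.49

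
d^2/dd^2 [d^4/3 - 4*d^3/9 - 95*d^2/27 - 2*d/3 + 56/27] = 4*d^2 - 8*d/3 - 190/27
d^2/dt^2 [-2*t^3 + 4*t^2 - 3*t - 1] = 8 - 12*t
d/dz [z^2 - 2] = 2*z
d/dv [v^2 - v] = 2*v - 1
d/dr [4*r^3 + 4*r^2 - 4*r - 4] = 12*r^2 + 8*r - 4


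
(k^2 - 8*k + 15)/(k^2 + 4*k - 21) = (k - 5)/(k + 7)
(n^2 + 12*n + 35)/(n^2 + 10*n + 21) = (n + 5)/(n + 3)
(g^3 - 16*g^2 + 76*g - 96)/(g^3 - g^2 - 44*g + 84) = (g - 8)/(g + 7)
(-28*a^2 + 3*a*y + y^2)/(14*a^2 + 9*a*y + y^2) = (-4*a + y)/(2*a + y)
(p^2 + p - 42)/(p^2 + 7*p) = (p - 6)/p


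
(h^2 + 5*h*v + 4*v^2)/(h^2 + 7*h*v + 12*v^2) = (h + v)/(h + 3*v)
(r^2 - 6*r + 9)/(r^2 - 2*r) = (r^2 - 6*r + 9)/(r*(r - 2))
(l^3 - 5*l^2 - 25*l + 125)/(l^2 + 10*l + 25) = (l^2 - 10*l + 25)/(l + 5)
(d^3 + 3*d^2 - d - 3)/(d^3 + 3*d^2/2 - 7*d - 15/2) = 2*(d - 1)/(2*d - 5)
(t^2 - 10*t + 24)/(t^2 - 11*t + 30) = (t - 4)/(t - 5)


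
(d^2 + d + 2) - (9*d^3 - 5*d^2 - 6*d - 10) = -9*d^3 + 6*d^2 + 7*d + 12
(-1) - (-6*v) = 6*v - 1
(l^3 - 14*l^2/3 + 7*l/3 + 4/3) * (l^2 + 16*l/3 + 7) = l^5 + 2*l^4/3 - 140*l^3/9 - 170*l^2/9 + 211*l/9 + 28/3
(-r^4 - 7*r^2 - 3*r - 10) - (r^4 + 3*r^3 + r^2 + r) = -2*r^4 - 3*r^3 - 8*r^2 - 4*r - 10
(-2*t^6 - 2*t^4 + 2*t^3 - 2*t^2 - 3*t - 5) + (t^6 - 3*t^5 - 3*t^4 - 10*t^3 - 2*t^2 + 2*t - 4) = -t^6 - 3*t^5 - 5*t^4 - 8*t^3 - 4*t^2 - t - 9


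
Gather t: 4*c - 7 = 4*c - 7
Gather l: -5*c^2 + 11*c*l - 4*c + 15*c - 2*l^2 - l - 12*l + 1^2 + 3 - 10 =-5*c^2 + 11*c - 2*l^2 + l*(11*c - 13) - 6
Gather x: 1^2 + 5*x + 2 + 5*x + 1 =10*x + 4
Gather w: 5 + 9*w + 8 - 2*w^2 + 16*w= -2*w^2 + 25*w + 13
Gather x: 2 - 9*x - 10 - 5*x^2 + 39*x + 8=-5*x^2 + 30*x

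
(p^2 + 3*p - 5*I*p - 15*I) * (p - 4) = p^3 - p^2 - 5*I*p^2 - 12*p + 5*I*p + 60*I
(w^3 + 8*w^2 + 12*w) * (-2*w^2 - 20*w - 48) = -2*w^5 - 36*w^4 - 232*w^3 - 624*w^2 - 576*w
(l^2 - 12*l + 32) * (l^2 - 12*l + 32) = l^4 - 24*l^3 + 208*l^2 - 768*l + 1024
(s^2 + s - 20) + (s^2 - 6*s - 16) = 2*s^2 - 5*s - 36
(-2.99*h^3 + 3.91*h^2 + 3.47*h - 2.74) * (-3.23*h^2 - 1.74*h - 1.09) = 9.6577*h^5 - 7.4267*h^4 - 14.7524*h^3 - 1.4495*h^2 + 0.9853*h + 2.9866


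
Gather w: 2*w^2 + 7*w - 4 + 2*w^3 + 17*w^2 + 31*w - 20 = 2*w^3 + 19*w^2 + 38*w - 24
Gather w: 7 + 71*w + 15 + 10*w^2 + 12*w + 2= 10*w^2 + 83*w + 24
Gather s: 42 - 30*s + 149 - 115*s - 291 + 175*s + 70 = 30*s - 30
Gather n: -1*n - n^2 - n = -n^2 - 2*n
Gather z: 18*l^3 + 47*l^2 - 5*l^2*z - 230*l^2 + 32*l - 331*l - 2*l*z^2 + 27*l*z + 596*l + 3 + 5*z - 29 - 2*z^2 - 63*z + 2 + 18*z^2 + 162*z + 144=18*l^3 - 183*l^2 + 297*l + z^2*(16 - 2*l) + z*(-5*l^2 + 27*l + 104) + 120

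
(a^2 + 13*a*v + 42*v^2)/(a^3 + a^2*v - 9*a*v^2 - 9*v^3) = (a^2 + 13*a*v + 42*v^2)/(a^3 + a^2*v - 9*a*v^2 - 9*v^3)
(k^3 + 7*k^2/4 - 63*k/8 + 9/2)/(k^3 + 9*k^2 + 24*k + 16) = (8*k^2 - 18*k + 9)/(8*(k^2 + 5*k + 4))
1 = 1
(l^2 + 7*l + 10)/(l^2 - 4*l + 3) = (l^2 + 7*l + 10)/(l^2 - 4*l + 3)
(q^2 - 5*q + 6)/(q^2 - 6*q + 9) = (q - 2)/(q - 3)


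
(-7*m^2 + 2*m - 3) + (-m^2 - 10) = -8*m^2 + 2*m - 13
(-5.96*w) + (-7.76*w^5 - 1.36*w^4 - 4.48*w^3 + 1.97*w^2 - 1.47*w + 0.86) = -7.76*w^5 - 1.36*w^4 - 4.48*w^3 + 1.97*w^2 - 7.43*w + 0.86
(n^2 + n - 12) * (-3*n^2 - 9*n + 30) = -3*n^4 - 12*n^3 + 57*n^2 + 138*n - 360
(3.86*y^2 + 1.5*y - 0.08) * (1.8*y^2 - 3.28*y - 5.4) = 6.948*y^4 - 9.9608*y^3 - 25.908*y^2 - 7.8376*y + 0.432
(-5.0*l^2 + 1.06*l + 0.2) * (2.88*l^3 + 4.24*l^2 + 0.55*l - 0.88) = -14.4*l^5 - 18.1472*l^4 + 2.3204*l^3 + 5.831*l^2 - 0.8228*l - 0.176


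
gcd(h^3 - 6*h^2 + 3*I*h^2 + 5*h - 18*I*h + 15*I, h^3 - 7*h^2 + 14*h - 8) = h - 1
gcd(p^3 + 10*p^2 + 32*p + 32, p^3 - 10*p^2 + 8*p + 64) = p + 2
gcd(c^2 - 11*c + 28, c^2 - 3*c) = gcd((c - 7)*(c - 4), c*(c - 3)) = 1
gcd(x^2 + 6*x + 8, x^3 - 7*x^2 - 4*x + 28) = x + 2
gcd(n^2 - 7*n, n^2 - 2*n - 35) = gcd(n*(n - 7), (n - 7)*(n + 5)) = n - 7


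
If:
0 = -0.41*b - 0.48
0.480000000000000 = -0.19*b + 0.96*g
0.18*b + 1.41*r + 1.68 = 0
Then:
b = -1.17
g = 0.27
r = -1.04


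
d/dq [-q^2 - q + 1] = -2*q - 1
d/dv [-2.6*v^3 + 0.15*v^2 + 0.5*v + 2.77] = -7.8*v^2 + 0.3*v + 0.5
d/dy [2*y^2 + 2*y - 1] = 4*y + 2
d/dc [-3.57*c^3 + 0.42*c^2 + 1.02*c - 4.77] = -10.71*c^2 + 0.84*c + 1.02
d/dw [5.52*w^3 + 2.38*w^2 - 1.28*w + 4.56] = 16.56*w^2 + 4.76*w - 1.28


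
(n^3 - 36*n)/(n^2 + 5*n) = (n^2 - 36)/(n + 5)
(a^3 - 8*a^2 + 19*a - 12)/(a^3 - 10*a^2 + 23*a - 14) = (a^2 - 7*a + 12)/(a^2 - 9*a + 14)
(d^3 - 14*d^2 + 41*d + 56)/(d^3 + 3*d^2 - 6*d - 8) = (d^2 - 15*d + 56)/(d^2 + 2*d - 8)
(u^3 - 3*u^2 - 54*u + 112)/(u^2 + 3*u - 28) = (u^2 - 10*u + 16)/(u - 4)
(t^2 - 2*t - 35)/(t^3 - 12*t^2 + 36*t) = (t^2 - 2*t - 35)/(t*(t^2 - 12*t + 36))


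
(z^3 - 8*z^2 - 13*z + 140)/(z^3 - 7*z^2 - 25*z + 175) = (z + 4)/(z + 5)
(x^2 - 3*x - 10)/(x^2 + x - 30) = (x + 2)/(x + 6)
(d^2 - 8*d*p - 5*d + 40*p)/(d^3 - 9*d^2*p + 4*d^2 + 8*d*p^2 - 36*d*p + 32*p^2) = (5 - d)/(-d^2 + d*p - 4*d + 4*p)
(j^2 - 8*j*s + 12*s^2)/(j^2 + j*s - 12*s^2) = (j^2 - 8*j*s + 12*s^2)/(j^2 + j*s - 12*s^2)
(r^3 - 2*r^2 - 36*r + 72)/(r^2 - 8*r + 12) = r + 6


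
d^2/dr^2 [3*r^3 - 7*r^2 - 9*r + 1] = 18*r - 14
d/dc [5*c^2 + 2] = 10*c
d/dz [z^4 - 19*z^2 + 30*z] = 4*z^3 - 38*z + 30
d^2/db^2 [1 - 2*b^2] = -4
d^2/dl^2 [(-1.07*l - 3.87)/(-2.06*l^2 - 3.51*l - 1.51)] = ((1.07*l + 3.87)*(4.12*l + 3.51)*(8.24*l + 7.02) - (13.2252*l + 23.4558)*(2.06*l^2 + 3.51*l + 1.51))/(2.06*l^2 + 3.51*l + 1.51)^3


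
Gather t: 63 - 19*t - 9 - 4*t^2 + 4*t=-4*t^2 - 15*t + 54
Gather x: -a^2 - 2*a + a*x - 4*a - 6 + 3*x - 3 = -a^2 - 6*a + x*(a + 3) - 9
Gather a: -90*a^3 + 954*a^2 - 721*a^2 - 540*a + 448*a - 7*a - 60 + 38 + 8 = -90*a^3 + 233*a^2 - 99*a - 14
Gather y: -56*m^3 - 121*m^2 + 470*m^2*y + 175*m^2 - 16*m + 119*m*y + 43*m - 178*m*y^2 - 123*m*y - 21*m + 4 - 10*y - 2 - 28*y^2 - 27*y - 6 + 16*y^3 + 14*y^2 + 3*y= -56*m^3 + 54*m^2 + 6*m + 16*y^3 + y^2*(-178*m - 14) + y*(470*m^2 - 4*m - 34) - 4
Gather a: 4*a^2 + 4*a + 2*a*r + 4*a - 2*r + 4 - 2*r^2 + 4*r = 4*a^2 + a*(2*r + 8) - 2*r^2 + 2*r + 4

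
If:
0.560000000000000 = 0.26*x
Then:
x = 2.15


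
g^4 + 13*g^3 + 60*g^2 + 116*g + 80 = (g + 2)^2*(g + 4)*(g + 5)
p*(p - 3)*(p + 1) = p^3 - 2*p^2 - 3*p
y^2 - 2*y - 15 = (y - 5)*(y + 3)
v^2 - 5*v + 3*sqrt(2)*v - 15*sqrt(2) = (v - 5)*(v + 3*sqrt(2))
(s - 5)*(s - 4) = s^2 - 9*s + 20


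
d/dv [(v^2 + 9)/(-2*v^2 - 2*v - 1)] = 2*(-v^2 + 17*v + 9)/(4*v^4 + 8*v^3 + 8*v^2 + 4*v + 1)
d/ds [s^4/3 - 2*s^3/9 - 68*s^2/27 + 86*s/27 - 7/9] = 4*s^3/3 - 2*s^2/3 - 136*s/27 + 86/27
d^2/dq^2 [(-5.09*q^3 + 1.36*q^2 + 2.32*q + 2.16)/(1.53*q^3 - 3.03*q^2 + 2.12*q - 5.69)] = (-40.8262139999999*q^6 + 131.644872*q^5 - 562.067532*q^4 + 180.318422*q^3 + 631.102008*q^2 - 1199.180622*q + 88.970368)/(3.581577*q^9 - 21.278781*q^8 + 57.028455*q^7 - 126.745938*q^6 + 237.289446*q^5 - 308.308563*q^4 + 377.436131*q^3 - 371.018157*q^2 + 205.911996*q - 184.220009)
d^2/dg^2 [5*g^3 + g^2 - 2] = 30*g + 2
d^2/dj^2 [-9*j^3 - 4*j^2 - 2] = -54*j - 8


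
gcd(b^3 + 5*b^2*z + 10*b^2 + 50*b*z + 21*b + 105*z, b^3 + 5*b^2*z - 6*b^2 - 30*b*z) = b + 5*z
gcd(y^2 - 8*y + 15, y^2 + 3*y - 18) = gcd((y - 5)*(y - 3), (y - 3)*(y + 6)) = y - 3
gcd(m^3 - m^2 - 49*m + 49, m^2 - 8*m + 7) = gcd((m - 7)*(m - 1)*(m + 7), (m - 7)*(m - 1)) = m^2 - 8*m + 7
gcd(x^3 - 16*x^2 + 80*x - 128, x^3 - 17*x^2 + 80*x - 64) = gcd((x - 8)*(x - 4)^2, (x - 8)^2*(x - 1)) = x - 8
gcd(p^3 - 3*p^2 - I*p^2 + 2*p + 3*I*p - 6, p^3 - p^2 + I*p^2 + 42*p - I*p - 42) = 1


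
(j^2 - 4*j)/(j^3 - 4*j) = (j - 4)/(j^2 - 4)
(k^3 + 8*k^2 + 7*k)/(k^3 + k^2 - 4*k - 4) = k*(k + 7)/(k^2 - 4)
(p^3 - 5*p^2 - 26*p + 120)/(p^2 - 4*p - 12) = (p^2 + p - 20)/(p + 2)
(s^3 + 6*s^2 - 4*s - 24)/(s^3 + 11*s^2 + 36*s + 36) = (s - 2)/(s + 3)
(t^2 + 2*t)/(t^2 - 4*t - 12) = t/(t - 6)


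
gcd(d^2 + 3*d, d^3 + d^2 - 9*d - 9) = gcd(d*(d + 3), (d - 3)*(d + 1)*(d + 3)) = d + 3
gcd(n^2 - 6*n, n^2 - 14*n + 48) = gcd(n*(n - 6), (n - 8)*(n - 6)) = n - 6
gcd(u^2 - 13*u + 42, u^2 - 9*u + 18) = u - 6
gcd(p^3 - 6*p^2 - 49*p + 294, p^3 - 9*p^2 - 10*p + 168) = p^2 - 13*p + 42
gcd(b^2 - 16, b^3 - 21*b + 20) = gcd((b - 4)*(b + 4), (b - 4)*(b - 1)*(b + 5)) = b - 4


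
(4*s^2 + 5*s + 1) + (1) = 4*s^2 + 5*s + 2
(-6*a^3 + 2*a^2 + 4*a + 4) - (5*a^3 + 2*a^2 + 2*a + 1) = -11*a^3 + 2*a + 3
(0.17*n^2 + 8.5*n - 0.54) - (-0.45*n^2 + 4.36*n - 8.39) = 0.62*n^2 + 4.14*n + 7.85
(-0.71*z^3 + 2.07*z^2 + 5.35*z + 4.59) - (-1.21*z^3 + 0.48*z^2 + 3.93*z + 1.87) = 0.5*z^3 + 1.59*z^2 + 1.42*z + 2.72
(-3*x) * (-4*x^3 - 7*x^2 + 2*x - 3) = 12*x^4 + 21*x^3 - 6*x^2 + 9*x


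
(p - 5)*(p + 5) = p^2 - 25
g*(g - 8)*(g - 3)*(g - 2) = g^4 - 13*g^3 + 46*g^2 - 48*g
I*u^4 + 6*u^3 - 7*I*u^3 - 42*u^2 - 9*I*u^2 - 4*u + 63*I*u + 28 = (u - 7)*(u - 4*I)*(u - I)*(I*u + 1)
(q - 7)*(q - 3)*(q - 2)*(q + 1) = q^4 - 11*q^3 + 29*q^2 - q - 42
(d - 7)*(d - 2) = d^2 - 9*d + 14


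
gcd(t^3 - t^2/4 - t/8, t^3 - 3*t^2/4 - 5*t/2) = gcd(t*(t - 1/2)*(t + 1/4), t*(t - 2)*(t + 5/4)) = t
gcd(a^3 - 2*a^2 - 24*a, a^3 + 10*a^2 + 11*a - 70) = 1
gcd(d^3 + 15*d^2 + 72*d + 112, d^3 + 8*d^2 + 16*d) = d^2 + 8*d + 16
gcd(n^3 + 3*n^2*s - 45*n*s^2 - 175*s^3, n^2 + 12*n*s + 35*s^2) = n + 5*s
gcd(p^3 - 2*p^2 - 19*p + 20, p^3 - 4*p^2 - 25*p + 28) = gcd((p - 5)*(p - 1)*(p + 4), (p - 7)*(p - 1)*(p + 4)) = p^2 + 3*p - 4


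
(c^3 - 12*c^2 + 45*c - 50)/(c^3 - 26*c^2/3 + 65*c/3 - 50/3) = 3*(c - 5)/(3*c - 5)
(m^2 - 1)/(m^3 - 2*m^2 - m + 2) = 1/(m - 2)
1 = 1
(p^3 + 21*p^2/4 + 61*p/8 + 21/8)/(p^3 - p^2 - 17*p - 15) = (8*p^2 + 18*p + 7)/(8*(p^2 - 4*p - 5))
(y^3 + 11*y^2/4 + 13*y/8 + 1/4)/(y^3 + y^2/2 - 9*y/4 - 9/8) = (4*y^2 + 9*y + 2)/(4*y^2 - 9)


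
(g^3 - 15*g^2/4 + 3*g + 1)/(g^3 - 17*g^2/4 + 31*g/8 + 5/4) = 2*(g - 2)/(2*g - 5)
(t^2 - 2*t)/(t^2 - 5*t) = (t - 2)/(t - 5)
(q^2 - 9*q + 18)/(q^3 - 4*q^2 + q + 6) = (q - 6)/(q^2 - q - 2)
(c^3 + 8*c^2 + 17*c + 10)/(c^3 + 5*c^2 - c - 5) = (c + 2)/(c - 1)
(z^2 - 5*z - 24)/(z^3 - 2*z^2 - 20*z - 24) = (-z^2 + 5*z + 24)/(-z^3 + 2*z^2 + 20*z + 24)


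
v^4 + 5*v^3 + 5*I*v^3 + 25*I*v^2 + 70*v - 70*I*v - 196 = (v - 2)*(v + 7)*(v - 2*I)*(v + 7*I)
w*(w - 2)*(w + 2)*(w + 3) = w^4 + 3*w^3 - 4*w^2 - 12*w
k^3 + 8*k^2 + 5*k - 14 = (k - 1)*(k + 2)*(k + 7)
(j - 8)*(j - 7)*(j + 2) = j^3 - 13*j^2 + 26*j + 112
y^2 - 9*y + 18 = (y - 6)*(y - 3)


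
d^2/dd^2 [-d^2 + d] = -2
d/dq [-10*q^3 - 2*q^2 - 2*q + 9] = -30*q^2 - 4*q - 2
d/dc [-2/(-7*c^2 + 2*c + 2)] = 4*(1 - 7*c)/(-7*c^2 + 2*c + 2)^2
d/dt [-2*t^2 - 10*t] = -4*t - 10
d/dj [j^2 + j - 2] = 2*j + 1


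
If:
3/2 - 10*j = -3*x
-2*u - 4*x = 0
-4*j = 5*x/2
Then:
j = 15/148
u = 12/37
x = -6/37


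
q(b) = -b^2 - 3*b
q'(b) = -2*b - 3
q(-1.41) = 2.24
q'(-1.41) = -0.18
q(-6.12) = -19.09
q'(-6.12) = 9.24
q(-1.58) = 2.24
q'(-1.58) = 0.16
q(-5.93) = -17.37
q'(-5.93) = 8.86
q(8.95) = -106.95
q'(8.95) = -20.90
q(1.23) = -5.20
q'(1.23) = -5.46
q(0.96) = -3.80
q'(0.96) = -4.92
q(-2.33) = 1.56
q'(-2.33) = 1.66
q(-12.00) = -108.00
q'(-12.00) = 21.00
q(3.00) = -18.00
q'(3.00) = -9.00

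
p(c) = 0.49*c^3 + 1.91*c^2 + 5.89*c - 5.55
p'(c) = 1.47*c^2 + 3.82*c + 5.89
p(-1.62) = -12.16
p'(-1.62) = 3.56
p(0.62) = -1.05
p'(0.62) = 8.82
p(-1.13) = -10.47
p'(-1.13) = 3.45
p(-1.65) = -12.27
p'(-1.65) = 3.59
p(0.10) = -4.94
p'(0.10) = 6.29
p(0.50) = -2.07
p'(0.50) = 8.17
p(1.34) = 6.95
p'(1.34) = 13.65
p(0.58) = -1.40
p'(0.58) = 8.60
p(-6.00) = -77.97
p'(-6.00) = 35.89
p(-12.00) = -647.91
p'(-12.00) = 171.73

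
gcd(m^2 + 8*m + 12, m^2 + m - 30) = m + 6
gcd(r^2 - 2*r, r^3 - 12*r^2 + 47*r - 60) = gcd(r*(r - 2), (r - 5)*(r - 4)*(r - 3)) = 1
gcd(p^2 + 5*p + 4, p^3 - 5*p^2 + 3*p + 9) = p + 1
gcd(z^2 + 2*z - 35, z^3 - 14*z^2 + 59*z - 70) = z - 5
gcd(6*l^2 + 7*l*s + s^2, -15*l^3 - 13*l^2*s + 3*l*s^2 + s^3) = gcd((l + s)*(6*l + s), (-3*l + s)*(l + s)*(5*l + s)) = l + s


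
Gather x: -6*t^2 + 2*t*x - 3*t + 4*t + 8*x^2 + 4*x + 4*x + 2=-6*t^2 + t + 8*x^2 + x*(2*t + 8) + 2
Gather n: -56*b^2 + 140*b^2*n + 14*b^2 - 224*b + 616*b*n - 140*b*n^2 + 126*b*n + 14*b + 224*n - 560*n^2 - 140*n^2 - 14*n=-42*b^2 - 210*b + n^2*(-140*b - 700) + n*(140*b^2 + 742*b + 210)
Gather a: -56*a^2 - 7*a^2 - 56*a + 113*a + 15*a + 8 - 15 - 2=-63*a^2 + 72*a - 9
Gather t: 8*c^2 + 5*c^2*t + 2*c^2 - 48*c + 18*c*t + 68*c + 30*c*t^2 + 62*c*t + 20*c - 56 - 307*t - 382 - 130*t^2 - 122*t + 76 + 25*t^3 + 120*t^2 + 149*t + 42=10*c^2 + 40*c + 25*t^3 + t^2*(30*c - 10) + t*(5*c^2 + 80*c - 280) - 320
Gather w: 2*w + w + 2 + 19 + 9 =3*w + 30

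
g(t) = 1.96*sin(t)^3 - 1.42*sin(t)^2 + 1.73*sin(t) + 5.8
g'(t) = 5.88*sin(t)^2*cos(t) - 2.84*sin(t)*cos(t) + 1.73*cos(t)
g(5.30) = 2.25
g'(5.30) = 4.53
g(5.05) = 1.26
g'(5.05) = 3.19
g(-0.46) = 4.58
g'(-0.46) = 3.72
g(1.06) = 7.53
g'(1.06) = 1.82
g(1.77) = 7.98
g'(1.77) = -0.91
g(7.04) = 6.95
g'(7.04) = 1.86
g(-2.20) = 2.44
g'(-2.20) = -4.63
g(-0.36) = 4.93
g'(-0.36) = 3.24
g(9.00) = 6.41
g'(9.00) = -1.42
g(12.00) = 4.16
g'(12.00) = 4.17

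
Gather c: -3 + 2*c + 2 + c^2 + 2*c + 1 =c^2 + 4*c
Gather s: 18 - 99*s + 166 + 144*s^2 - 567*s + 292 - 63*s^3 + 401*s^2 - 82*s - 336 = -63*s^3 + 545*s^2 - 748*s + 140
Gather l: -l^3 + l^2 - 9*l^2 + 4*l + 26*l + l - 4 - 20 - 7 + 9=-l^3 - 8*l^2 + 31*l - 22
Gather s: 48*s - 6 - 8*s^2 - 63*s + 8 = -8*s^2 - 15*s + 2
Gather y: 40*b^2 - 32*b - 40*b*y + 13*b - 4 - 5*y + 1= 40*b^2 - 19*b + y*(-40*b - 5) - 3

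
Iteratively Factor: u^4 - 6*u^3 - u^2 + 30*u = (u - 5)*(u^3 - u^2 - 6*u) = (u - 5)*(u + 2)*(u^2 - 3*u) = u*(u - 5)*(u + 2)*(u - 3)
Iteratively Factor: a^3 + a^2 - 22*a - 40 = (a + 2)*(a^2 - a - 20) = (a + 2)*(a + 4)*(a - 5)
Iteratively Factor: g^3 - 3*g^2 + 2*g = (g - 2)*(g^2 - g) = (g - 2)*(g - 1)*(g)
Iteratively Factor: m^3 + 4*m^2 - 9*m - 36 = (m - 3)*(m^2 + 7*m + 12) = (m - 3)*(m + 4)*(m + 3)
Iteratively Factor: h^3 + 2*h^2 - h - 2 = (h - 1)*(h^2 + 3*h + 2) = (h - 1)*(h + 2)*(h + 1)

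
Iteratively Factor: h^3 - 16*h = (h + 4)*(h^2 - 4*h) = (h - 4)*(h + 4)*(h)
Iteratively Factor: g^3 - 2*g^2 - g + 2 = (g + 1)*(g^2 - 3*g + 2) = (g - 1)*(g + 1)*(g - 2)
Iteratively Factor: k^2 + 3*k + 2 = (k + 2)*(k + 1)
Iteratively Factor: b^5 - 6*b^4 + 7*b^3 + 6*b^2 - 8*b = (b)*(b^4 - 6*b^3 + 7*b^2 + 6*b - 8) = b*(b - 1)*(b^3 - 5*b^2 + 2*b + 8) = b*(b - 4)*(b - 1)*(b^2 - b - 2) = b*(b - 4)*(b - 1)*(b + 1)*(b - 2)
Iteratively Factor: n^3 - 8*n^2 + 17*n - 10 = (n - 5)*(n^2 - 3*n + 2) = (n - 5)*(n - 2)*(n - 1)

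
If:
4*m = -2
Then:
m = -1/2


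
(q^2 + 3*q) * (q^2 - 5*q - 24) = q^4 - 2*q^3 - 39*q^2 - 72*q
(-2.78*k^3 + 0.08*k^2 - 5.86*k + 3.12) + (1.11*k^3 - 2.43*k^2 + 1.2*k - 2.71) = -1.67*k^3 - 2.35*k^2 - 4.66*k + 0.41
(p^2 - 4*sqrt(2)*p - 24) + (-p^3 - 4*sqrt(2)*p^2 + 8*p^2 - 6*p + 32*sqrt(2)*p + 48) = -p^3 - 4*sqrt(2)*p^2 + 9*p^2 - 6*p + 28*sqrt(2)*p + 24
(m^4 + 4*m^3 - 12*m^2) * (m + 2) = m^5 + 6*m^4 - 4*m^3 - 24*m^2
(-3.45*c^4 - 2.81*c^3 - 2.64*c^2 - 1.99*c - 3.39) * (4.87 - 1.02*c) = 3.519*c^5 - 13.9353*c^4 - 10.9919*c^3 - 10.827*c^2 - 6.2335*c - 16.5093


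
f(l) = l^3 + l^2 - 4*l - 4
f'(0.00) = -4.00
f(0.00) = -4.00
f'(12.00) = 452.00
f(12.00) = 1820.00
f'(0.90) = 0.23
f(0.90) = -6.06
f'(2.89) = 26.84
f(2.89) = 16.93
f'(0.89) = 0.16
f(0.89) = -6.06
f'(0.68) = -1.25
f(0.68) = -5.94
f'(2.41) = 18.24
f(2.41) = 6.17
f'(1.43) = 4.99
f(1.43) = -4.75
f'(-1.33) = -1.35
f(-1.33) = 0.74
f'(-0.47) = -4.28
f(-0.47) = -2.00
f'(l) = 3*l^2 + 2*l - 4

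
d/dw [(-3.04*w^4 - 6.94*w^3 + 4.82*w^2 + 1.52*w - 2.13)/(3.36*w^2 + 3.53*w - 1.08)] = (-20.4288*w^5 - 55.512*w^4 - 35.8636*w^3 + 34.393*w^2 + 3.9024*w + 5.8773)/(11.2896*w^4 + 23.7216*w^3 + 5.2033*w^2 - 7.6248*w + 1.1664)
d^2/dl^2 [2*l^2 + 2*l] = 4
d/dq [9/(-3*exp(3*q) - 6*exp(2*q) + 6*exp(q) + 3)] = (9*exp(2*q) + 12*exp(q) - 6)*exp(q)/(exp(3*q) + 2*exp(2*q) - 2*exp(q) - 1)^2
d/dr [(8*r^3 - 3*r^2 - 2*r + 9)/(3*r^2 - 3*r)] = (8*r^4 - 16*r^3 + 5*r^2 - 18*r + 9)/(3*r^2*(r^2 - 2*r + 1))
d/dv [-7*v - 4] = -7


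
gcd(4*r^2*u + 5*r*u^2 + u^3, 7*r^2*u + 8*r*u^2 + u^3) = r*u + u^2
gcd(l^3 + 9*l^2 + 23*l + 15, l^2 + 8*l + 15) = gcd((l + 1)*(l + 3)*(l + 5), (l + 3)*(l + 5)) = l^2 + 8*l + 15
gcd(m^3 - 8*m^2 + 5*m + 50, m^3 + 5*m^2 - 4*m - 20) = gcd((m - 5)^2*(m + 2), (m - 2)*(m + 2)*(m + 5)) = m + 2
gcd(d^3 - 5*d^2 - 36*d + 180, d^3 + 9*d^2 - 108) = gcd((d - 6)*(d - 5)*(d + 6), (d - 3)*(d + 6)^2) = d + 6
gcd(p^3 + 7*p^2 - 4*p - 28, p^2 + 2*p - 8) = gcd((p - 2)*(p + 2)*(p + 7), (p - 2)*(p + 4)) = p - 2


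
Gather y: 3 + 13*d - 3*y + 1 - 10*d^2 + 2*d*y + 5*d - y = -10*d^2 + 18*d + y*(2*d - 4) + 4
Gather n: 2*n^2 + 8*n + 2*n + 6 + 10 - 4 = 2*n^2 + 10*n + 12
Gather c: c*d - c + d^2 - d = c*(d - 1) + d^2 - d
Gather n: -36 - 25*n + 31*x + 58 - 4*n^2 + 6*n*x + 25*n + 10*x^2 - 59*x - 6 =-4*n^2 + 6*n*x + 10*x^2 - 28*x + 16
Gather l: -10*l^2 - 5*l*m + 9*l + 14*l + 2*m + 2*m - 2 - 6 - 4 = -10*l^2 + l*(23 - 5*m) + 4*m - 12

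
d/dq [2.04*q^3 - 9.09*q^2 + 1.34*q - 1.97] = 6.12*q^2 - 18.18*q + 1.34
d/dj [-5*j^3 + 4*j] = 4 - 15*j^2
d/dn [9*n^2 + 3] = 18*n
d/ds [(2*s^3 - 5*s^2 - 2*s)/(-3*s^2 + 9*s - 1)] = (-6*s^4 + 36*s^3 - 57*s^2 + 10*s + 2)/(9*s^4 - 54*s^3 + 87*s^2 - 18*s + 1)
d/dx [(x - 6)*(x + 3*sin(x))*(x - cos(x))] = (x - 6)*(x + 3*sin(x))*(sin(x) + 1) + (x - 6)*(x - cos(x))*(3*cos(x) + 1) + (x + 3*sin(x))*(x - cos(x))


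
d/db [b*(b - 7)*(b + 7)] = 3*b^2 - 49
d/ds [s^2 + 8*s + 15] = 2*s + 8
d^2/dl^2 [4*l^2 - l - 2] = 8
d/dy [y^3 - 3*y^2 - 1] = 3*y*(y - 2)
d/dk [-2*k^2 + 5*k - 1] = 5 - 4*k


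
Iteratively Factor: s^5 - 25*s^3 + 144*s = (s - 4)*(s^4 + 4*s^3 - 9*s^2 - 36*s) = (s - 4)*(s + 3)*(s^3 + s^2 - 12*s) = (s - 4)*(s - 3)*(s + 3)*(s^2 + 4*s) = s*(s - 4)*(s - 3)*(s + 3)*(s + 4)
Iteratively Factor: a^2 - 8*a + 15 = (a - 5)*(a - 3)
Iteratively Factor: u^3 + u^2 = (u + 1)*(u^2) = u*(u + 1)*(u)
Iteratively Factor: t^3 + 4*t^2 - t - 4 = (t + 1)*(t^2 + 3*t - 4) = (t + 1)*(t + 4)*(t - 1)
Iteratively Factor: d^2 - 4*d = (d)*(d - 4)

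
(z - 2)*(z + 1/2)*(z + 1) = z^3 - z^2/2 - 5*z/2 - 1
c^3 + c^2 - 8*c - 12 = (c - 3)*(c + 2)^2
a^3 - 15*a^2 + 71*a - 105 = (a - 7)*(a - 5)*(a - 3)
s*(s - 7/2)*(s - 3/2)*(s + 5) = s^4 - 79*s^2/4 + 105*s/4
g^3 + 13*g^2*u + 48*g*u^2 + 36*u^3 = (g + u)*(g + 6*u)^2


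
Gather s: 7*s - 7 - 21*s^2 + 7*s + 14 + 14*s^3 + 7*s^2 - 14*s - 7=14*s^3 - 14*s^2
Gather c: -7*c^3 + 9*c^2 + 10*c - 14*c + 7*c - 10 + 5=-7*c^3 + 9*c^2 + 3*c - 5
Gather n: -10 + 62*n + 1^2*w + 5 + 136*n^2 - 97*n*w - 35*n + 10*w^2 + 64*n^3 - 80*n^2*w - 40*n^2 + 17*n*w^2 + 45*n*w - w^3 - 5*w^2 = 64*n^3 + n^2*(96 - 80*w) + n*(17*w^2 - 52*w + 27) - w^3 + 5*w^2 + w - 5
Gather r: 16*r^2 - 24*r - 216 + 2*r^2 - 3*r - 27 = 18*r^2 - 27*r - 243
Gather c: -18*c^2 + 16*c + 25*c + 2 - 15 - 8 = -18*c^2 + 41*c - 21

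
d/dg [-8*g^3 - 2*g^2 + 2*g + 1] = -24*g^2 - 4*g + 2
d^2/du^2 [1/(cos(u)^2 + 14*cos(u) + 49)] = 2*(7*cos(u) - cos(2*u) + 2)/(cos(u) + 7)^4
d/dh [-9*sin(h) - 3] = -9*cos(h)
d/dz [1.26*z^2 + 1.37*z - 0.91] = 2.52*z + 1.37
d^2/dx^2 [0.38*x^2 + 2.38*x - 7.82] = 0.760000000000000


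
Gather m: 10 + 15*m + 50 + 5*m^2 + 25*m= 5*m^2 + 40*m + 60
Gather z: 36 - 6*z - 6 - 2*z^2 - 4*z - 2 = -2*z^2 - 10*z + 28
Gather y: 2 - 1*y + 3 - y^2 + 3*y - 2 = -y^2 + 2*y + 3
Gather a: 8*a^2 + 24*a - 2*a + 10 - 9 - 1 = 8*a^2 + 22*a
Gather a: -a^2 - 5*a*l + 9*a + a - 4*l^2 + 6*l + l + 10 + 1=-a^2 + a*(10 - 5*l) - 4*l^2 + 7*l + 11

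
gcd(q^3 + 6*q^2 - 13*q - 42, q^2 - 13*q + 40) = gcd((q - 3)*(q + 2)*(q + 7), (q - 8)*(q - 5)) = 1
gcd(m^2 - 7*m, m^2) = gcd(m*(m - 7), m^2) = m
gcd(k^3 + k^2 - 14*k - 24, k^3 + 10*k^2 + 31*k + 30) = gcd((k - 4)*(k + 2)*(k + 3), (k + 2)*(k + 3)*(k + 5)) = k^2 + 5*k + 6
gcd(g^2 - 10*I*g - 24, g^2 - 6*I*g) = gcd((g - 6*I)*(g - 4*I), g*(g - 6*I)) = g - 6*I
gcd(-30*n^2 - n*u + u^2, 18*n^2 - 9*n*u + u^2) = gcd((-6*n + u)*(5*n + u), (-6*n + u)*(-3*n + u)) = -6*n + u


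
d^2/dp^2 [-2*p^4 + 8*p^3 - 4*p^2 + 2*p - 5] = -24*p^2 + 48*p - 8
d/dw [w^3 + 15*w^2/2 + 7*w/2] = 3*w^2 + 15*w + 7/2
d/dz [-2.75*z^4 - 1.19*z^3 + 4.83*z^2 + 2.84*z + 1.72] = -11.0*z^3 - 3.57*z^2 + 9.66*z + 2.84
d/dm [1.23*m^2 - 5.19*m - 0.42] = 2.46*m - 5.19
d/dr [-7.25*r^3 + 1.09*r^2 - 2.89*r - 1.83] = -21.75*r^2 + 2.18*r - 2.89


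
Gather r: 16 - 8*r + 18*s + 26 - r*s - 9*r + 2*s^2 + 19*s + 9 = r*(-s - 17) + 2*s^2 + 37*s + 51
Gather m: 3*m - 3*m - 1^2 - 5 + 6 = 0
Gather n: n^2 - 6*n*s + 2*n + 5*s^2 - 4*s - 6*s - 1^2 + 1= n^2 + n*(2 - 6*s) + 5*s^2 - 10*s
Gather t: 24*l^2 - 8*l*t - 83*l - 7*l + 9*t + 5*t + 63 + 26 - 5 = 24*l^2 - 90*l + t*(14 - 8*l) + 84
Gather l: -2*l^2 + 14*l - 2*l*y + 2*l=-2*l^2 + l*(16 - 2*y)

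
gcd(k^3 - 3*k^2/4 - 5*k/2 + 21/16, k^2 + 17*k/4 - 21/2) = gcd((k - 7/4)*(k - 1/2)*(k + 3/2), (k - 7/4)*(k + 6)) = k - 7/4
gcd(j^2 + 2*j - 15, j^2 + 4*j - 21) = j - 3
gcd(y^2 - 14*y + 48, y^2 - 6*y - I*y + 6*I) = y - 6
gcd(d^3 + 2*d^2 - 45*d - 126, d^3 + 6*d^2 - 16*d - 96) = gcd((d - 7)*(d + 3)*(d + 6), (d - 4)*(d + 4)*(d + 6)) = d + 6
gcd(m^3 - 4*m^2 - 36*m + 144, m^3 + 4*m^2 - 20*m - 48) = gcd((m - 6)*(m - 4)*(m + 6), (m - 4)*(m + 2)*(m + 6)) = m^2 + 2*m - 24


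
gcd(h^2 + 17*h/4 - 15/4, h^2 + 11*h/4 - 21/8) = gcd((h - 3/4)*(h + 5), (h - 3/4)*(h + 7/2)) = h - 3/4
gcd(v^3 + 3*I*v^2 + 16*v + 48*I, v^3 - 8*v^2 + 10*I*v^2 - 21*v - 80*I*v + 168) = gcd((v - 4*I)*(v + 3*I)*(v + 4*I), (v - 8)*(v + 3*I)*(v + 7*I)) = v + 3*I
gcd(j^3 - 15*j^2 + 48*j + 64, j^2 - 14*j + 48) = j - 8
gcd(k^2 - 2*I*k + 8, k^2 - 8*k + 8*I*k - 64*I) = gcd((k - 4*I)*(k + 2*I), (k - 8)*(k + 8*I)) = 1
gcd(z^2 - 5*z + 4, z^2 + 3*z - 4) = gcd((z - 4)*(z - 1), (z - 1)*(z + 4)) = z - 1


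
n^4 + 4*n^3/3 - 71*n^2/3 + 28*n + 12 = (n - 3)*(n - 2)*(n + 1/3)*(n + 6)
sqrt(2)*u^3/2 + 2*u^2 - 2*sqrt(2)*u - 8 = (u - 2)*(u + 2*sqrt(2))*(sqrt(2)*u/2 + sqrt(2))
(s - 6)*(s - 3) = s^2 - 9*s + 18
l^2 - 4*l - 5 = (l - 5)*(l + 1)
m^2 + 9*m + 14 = (m + 2)*(m + 7)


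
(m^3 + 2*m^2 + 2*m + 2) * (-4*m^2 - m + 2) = -4*m^5 - 9*m^4 - 8*m^3 - 6*m^2 + 2*m + 4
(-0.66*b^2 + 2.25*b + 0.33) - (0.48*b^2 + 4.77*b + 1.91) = -1.14*b^2 - 2.52*b - 1.58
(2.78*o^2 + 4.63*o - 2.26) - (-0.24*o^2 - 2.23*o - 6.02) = 3.02*o^2 + 6.86*o + 3.76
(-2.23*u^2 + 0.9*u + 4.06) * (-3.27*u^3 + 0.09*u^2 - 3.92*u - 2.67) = 7.2921*u^5 - 3.1437*u^4 - 4.4536*u^3 + 2.7915*u^2 - 18.3182*u - 10.8402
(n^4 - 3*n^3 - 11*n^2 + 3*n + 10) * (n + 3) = n^5 - 20*n^3 - 30*n^2 + 19*n + 30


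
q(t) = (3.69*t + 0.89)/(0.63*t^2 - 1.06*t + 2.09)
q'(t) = (1.06 - 1.26*t)*(3.69*t + 0.89)/(0.63*t^2 - 1.06*t + 2.09)^2 + 3.69/(0.63*t^2 - 1.06*t + 2.09)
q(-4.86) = -0.77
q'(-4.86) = -0.08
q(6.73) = 1.10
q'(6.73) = -0.19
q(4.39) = 1.78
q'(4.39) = -0.45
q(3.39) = 2.34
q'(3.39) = -0.66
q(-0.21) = 0.05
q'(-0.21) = 1.60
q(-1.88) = -0.96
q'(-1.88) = 0.06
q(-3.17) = -0.92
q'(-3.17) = -0.08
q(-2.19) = -0.97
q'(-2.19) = -0.00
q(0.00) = 0.43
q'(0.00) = 1.98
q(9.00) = 0.78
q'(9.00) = -0.10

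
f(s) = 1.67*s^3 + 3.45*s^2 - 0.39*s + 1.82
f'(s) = 5.01*s^2 + 6.9*s - 0.39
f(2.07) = 30.61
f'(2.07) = 35.36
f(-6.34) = -282.62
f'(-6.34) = 157.24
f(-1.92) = 3.47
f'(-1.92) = 4.83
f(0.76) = 4.25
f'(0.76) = 7.75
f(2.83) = 66.20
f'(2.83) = 59.26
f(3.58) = 121.26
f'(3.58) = 88.52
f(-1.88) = 3.65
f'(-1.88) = 4.35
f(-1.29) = 4.48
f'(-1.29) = -0.95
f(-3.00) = -11.05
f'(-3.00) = 24.00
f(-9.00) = -932.65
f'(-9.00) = 343.32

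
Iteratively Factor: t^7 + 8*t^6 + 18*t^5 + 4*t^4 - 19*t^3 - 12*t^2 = (t + 1)*(t^6 + 7*t^5 + 11*t^4 - 7*t^3 - 12*t^2) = t*(t + 1)*(t^5 + 7*t^4 + 11*t^3 - 7*t^2 - 12*t) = t*(t - 1)*(t + 1)*(t^4 + 8*t^3 + 19*t^2 + 12*t) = t^2*(t - 1)*(t + 1)*(t^3 + 8*t^2 + 19*t + 12) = t^2*(t - 1)*(t + 1)^2*(t^2 + 7*t + 12) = t^2*(t - 1)*(t + 1)^2*(t + 3)*(t + 4)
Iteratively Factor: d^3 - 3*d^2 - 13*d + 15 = (d + 3)*(d^2 - 6*d + 5) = (d - 5)*(d + 3)*(d - 1)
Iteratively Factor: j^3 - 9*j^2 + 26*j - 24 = (j - 2)*(j^2 - 7*j + 12) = (j - 4)*(j - 2)*(j - 3)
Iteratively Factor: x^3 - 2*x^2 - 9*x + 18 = (x + 3)*(x^2 - 5*x + 6) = (x - 2)*(x + 3)*(x - 3)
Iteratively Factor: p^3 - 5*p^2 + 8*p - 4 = (p - 1)*(p^2 - 4*p + 4) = (p - 2)*(p - 1)*(p - 2)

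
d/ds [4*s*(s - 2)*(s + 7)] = 12*s^2 + 40*s - 56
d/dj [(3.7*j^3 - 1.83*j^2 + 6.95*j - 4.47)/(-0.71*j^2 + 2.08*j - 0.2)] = (-2.627*j^4 + 15.392*j^3 - 1.0919*j^2 - 5.6154*j + 7.9076)/(0.5041*j^4 - 2.9536*j^3 + 4.6104*j^2 - 0.832*j + 0.04)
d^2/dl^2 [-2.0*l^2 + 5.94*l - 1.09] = -4.00000000000000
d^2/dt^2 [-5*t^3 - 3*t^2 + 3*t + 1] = -30*t - 6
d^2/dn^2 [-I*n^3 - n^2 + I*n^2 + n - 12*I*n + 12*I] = -6*I*n - 2 + 2*I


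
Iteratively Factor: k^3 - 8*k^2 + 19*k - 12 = (k - 1)*(k^2 - 7*k + 12) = (k - 4)*(k - 1)*(k - 3)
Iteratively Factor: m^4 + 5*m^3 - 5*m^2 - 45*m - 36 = (m - 3)*(m^3 + 8*m^2 + 19*m + 12) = (m - 3)*(m + 4)*(m^2 + 4*m + 3) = (m - 3)*(m + 3)*(m + 4)*(m + 1)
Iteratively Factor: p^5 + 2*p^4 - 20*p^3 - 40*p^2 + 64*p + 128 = (p - 4)*(p^4 + 6*p^3 + 4*p^2 - 24*p - 32) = (p - 4)*(p + 2)*(p^3 + 4*p^2 - 4*p - 16) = (p - 4)*(p + 2)^2*(p^2 + 2*p - 8) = (p - 4)*(p + 2)^2*(p + 4)*(p - 2)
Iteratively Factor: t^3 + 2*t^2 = (t + 2)*(t^2) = t*(t + 2)*(t)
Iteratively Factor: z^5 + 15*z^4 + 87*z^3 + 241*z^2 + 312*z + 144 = (z + 3)*(z^4 + 12*z^3 + 51*z^2 + 88*z + 48) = (z + 3)^2*(z^3 + 9*z^2 + 24*z + 16) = (z + 1)*(z + 3)^2*(z^2 + 8*z + 16) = (z + 1)*(z + 3)^2*(z + 4)*(z + 4)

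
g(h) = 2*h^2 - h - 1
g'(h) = 4*h - 1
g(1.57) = 2.36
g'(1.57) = 5.28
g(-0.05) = -0.94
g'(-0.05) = -1.20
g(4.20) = 30.08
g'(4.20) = 15.80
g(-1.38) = 4.19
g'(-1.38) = -6.52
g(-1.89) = 8.03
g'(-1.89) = -8.56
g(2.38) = 7.95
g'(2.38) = 8.52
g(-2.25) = 11.38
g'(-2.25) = -10.00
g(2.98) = 13.78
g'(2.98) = 10.92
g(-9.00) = 170.00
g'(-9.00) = -37.00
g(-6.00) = 77.00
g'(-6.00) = -25.00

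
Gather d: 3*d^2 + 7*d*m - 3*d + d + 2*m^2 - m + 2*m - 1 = 3*d^2 + d*(7*m - 2) + 2*m^2 + m - 1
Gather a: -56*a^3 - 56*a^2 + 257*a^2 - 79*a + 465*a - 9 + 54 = -56*a^3 + 201*a^2 + 386*a + 45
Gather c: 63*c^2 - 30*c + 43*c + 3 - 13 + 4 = 63*c^2 + 13*c - 6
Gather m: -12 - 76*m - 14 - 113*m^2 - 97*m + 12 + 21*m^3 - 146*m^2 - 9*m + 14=21*m^3 - 259*m^2 - 182*m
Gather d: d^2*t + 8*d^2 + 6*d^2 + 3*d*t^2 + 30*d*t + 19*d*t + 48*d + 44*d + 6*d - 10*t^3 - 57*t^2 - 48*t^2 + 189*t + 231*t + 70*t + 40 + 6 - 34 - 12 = d^2*(t + 14) + d*(3*t^2 + 49*t + 98) - 10*t^3 - 105*t^2 + 490*t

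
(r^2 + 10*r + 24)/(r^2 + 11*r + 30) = (r + 4)/(r + 5)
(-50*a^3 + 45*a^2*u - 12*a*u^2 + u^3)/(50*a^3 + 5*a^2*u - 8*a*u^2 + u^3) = (-2*a + u)/(2*a + u)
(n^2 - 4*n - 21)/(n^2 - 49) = (n + 3)/(n + 7)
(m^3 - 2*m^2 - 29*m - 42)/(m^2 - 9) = (m^2 - 5*m - 14)/(m - 3)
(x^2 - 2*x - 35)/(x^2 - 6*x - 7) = (x + 5)/(x + 1)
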